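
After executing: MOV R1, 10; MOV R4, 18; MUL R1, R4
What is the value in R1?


Register state trace:
  MOV R1, 10  → R1 = 10
  MOV R4, 18  → R4 = 18
  MUL R1, R4  → R1 = 10 * 18 = 180
Final: R1 = 180

180


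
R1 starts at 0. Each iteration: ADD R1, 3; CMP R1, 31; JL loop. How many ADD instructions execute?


Loop trace (R1 starts at 0, target 31, step 3):
  ADD #1: R1 = 0 + 3 = 3  → 3 < 31, loop
  ADD #2: R1 = 3 + 3 = 6  → 6 < 31, loop
  ADD #3: R1 = 6 + 3 = 9  → 9 < 31, loop
  ADD #4: R1 = 9 + 3 = 12  → 12 < 31, loop
  ADD #5: R1 = 12 + 3 = 15  → 15 < 31, loop
  ADD #6: R1 = 15 + 3 = 18  → 18 < 31, loop
  ADD #7: R1 = 18 + 3 = 21  → 21 < 31, loop
  ADD #8: R1 = 21 + 3 = 24  → 24 < 31, loop
  ADD #9: R1 = 24 + 3 = 27  → 27 < 31, loop
  ADD #10: R1 = 27 + 3 = 30  → 30 < 31, loop
  ADD #11: R1 = 30 + 3 = 33  → 33 >= 31, exit
Total ADD instructions: 11

11


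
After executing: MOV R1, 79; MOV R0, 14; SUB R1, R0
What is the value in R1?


Register state trace:
  MOV R1, 79  → R1 = 79
  MOV R0, 14  → R0 = 14
  SUB R1, R0  → R1 = 79 - 14 = 65
Final: R1 = 65

65


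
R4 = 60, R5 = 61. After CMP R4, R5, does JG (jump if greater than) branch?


Trace:
  R4 = 60, R5 = 61
  CMP R4, R5  → compares 60 vs 61
  JG checks: is 60 greater than 61?
  60 < 61, so condition is false
Branch taken: No

No


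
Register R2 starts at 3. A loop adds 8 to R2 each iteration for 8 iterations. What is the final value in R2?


Starting value: R2 = 3
  Iter 1: R2 = 3 + 8 = 11
  Iter 2: R2 = 11 + 8 = 19
  Iter 3: R2 = 19 + 8 = 27
  Iter 4: R2 = 27 + 8 = 35
  Iter 5: R2 = 35 + 8 = 43
  Iter 6: R2 = 43 + 8 = 51
  Iter 7: R2 = 51 + 8 = 59
  Iter 8: R2 = 59 + 8 = 67
Final: R2 = 67

67


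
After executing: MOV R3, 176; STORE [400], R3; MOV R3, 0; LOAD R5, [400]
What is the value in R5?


Register and memory trace:
  MOV R3, 176  → R3 = 176
  STORE [400], R3  → mem[400] = 176
  MOV R3, 0  → R3 = 0
  LOAD R5, [400]  → R5 = mem[400] = 176
Final: R5 = 176

176


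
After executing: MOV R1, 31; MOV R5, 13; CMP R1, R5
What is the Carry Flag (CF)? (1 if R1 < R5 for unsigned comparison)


Register state trace:
  MOV R1, 31  → R1 = 31
  MOV R5, 13  → R5 = 13
  CMP R1, R5  → unsigned 31 - 13: no borrow
  31 >= 13, so CF = 0
CF = 0

0


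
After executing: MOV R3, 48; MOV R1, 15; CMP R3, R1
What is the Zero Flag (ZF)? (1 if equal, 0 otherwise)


Register state trace:
  MOV R3, 48  → R3 = 48
  MOV R1, 15  → R1 = 15
  CMP R3, R1  → computes 48 - 15 = 33
  Result is nonzero, so values are not equal
ZF = 0

0


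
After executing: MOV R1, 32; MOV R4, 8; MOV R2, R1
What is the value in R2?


Register state trace:
  MOV R1, 32  → R1 = 32
  MOV R4, 8  → R4 = 8
  MOV R2, R1  → R2 = 32
Final: R2 = 32

32


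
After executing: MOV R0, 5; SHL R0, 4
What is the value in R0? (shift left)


Register state trace:
  MOV R0, 5  → R0 = 5
  SHL R0, 4  → R0 = 5 << 4 = 5 * 2^4 = 80
Final: R0 = 80

80


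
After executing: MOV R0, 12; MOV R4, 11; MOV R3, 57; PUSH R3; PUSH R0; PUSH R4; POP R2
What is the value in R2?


Stack trace (top is rightmost):
  MOV R0, 12  → R0 = 12
  MOV R4, 11  → R4 = 11
  MOV R3, 57  → R3 = 57
  PUSH R3  → stack: [57]
  PUSH R0  → stack: [57, 12]
  PUSH R4  → stack: [57, 12, 11]
  POP R2  → R2 = 11, stack: [57, 12]
Final: R2 = 11

11


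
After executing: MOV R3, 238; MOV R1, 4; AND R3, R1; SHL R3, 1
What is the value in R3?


Register state trace:
  MOV R3, 238  → R3 = 238 (0b11101110)
  MOV R1, 4  → R1 = 4 (0b00000100)
  AND R3, R1  → R3 = 238 AND 4 = 4 (0b00000100)
  SHL R3, 1  → R3 = 4 << 1 = 8
Final: R3 = 8

8


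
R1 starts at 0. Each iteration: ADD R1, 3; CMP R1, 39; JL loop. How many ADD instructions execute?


Loop trace (R1 starts at 0, target 39, step 3):
  ADD #1: R1 = 0 + 3 = 3  → 3 < 39, loop
  ADD #2: R1 = 3 + 3 = 6  → 6 < 39, loop
  ADD #3: R1 = 6 + 3 = 9  → 9 < 39, loop
  ADD #4: R1 = 9 + 3 = 12  → 12 < 39, loop
  ADD #5: R1 = 12 + 3 = 15  → 15 < 39, loop
  ADD #6: R1 = 15 + 3 = 18  → 18 < 39, loop
  ADD #7: R1 = 18 + 3 = 21  → 21 < 39, loop
  ADD #8: R1 = 21 + 3 = 24  → 24 < 39, loop
  ADD #9: R1 = 24 + 3 = 27  → 27 < 39, loop
  ADD #10: R1 = 27 + 3 = 30  → 30 < 39, loop
  ADD #11: R1 = 30 + 3 = 33  → 33 < 39, loop
  ADD #12: R1 = 33 + 3 = 36  → 36 < 39, loop
  ADD #13: R1 = 36 + 3 = 39  → 39 >= 39, exit
Total ADD instructions: 13

13


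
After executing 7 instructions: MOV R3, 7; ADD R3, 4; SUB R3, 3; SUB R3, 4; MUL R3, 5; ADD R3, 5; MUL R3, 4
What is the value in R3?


Register state trace:
  MOV R3, 7  → R3 = 7
  ADD R3, 4  → R3 = 7 + 4 = 11
  SUB R3, 3  → R3 = 11 - 3 = 8
  SUB R3, 4  → R3 = 8 - 4 = 4
  MUL R3, 5  → R3 = 4 * 5 = 20
  ADD R3, 5  → R3 = 20 + 5 = 25
  MUL R3, 4  → R3 = 25 * 4 = 100
Final: R3 = 100

100


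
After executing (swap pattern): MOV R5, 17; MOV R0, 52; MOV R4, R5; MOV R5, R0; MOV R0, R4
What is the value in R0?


Register state trace (swap pattern):
  MOV R5, 17  → R5 = 17
  MOV R0, 52  → R0 = 52
  MOV R4, R5  → R4 = 17  (save R5)
  MOV R5, R0  → R5 = 52  (R5 gets R0's value)
  MOV R0, R4  → R0 = 17  (R0 gets saved value)
Final: R0 = 17

17


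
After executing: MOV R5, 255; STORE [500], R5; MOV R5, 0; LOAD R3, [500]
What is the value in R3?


Register and memory trace:
  MOV R5, 255  → R5 = 255
  STORE [500], R5  → mem[500] = 255
  MOV R5, 0  → R5 = 0
  LOAD R3, [500]  → R3 = mem[500] = 255
Final: R3 = 255

255


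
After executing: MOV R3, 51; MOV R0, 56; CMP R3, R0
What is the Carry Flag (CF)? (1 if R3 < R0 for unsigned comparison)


Register state trace:
  MOV R3, 51  → R3 = 51
  MOV R0, 56  → R0 = 56
  CMP R3, R0  → unsigned 51 - 56: borrow occurs
  51 < 56, so CF = 1
CF = 1

1


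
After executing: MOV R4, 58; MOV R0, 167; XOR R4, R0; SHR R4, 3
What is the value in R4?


Register state trace:
  MOV R4, 58  → R4 = 58 (0b00111010)
  MOV R0, 167  → R0 = 167 (0b10100111)
  XOR R4, R0  → R4 = 58 XOR 167 = 157 (0b10011101)
  SHR R4, 3  → R4 = 157 >> 3 = 19
Final: R4 = 19

19


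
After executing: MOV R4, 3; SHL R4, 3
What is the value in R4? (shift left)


Register state trace:
  MOV R4, 3  → R4 = 3
  SHL R4, 3  → R4 = 3 << 3 = 3 * 2^3 = 24
Final: R4 = 24

24


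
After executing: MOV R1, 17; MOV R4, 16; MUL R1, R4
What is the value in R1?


Register state trace:
  MOV R1, 17  → R1 = 17
  MOV R4, 16  → R4 = 16
  MUL R1, R4  → R1 = 17 * 16 = 272
Final: R1 = 272

272


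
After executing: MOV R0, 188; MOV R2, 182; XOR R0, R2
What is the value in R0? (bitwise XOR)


Register state trace:
  MOV R0, 188  → R0 = 188 (0b10111100)
  MOV R2, 182  → R2 = 182 (0b10110110)
  XOR R0, R2  → R0 = 188 XOR 182 = 10 (0b00001010)
Final: R0 = 10

10


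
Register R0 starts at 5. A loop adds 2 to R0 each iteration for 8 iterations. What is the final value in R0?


Starting value: R0 = 5
  Iter 1: R0 = 5 + 2 = 7
  Iter 2: R0 = 7 + 2 = 9
  Iter 3: R0 = 9 + 2 = 11
  Iter 4: R0 = 11 + 2 = 13
  Iter 5: R0 = 13 + 2 = 15
  Iter 6: R0 = 15 + 2 = 17
  Iter 7: R0 = 17 + 2 = 19
  Iter 8: R0 = 19 + 2 = 21
Final: R0 = 21

21


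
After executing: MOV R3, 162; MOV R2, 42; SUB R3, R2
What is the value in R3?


Register state trace:
  MOV R3, 162  → R3 = 162
  MOV R2, 42  → R2 = 42
  SUB R3, R2  → R3 = 162 - 42 = 120
Final: R3 = 120

120


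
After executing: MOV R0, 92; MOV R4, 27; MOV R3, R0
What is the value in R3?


Register state trace:
  MOV R0, 92  → R0 = 92
  MOV R4, 27  → R4 = 27
  MOV R3, R0  → R3 = 92
Final: R3 = 92

92


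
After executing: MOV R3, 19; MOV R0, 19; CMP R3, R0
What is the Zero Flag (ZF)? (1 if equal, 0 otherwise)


Register state trace:
  MOV R3, 19  → R3 = 19
  MOV R0, 19  → R0 = 19
  CMP R3, R0  → computes 19 - 19 = 0
  Result is zero, so values are equal
ZF = 1

1


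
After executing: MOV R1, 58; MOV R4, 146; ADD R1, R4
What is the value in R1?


Register state trace:
  MOV R1, 58  → R1 = 58
  MOV R4, 146  → R4 = 146
  ADD R1, R4  → R1 = 58 + 146 = 204
Final: R1 = 204

204


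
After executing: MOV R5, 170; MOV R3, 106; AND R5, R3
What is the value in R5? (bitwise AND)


Register state trace:
  MOV R5, 170  → R5 = 170 (0b10101010)
  MOV R3, 106  → R3 = 106 (0b01101010)
  AND R5, R3  → R5 = 170 AND 106 = 42 (0b00101010)
Final: R5 = 42

42


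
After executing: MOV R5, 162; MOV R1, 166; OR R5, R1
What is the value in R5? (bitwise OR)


Register state trace:
  MOV R5, 162  → R5 = 162 (0b10100010)
  MOV R1, 166  → R1 = 166 (0b10100110)
  OR R5, R1   → R5 = 162 OR 166 = 166 (0b10100110)
Final: R5 = 166

166


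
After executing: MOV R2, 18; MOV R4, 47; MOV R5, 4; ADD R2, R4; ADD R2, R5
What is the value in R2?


Register state trace:
  MOV R2, 18  → R2 = 18
  MOV R4, 47  → R4 = 47
  MOV R5, 4  → R5 = 4
  ADD R2, R4  → R2 = 18 + 47 = 65
  ADD R2, R5  → R2 = 65 + 4 = 69
Final: R2 = 69

69


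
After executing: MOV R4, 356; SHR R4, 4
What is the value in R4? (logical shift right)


Register state trace:
  MOV R4, 356  → R4 = 356
  SHR R4, 4  → R4 = 356 >> 4 = 356 // 2^4 = 22
Final: R4 = 22

22


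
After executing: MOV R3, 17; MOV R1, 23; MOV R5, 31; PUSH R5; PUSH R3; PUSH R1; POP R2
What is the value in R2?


Stack trace (top is rightmost):
  MOV R3, 17  → R3 = 17
  MOV R1, 23  → R1 = 23
  MOV R5, 31  → R5 = 31
  PUSH R5  → stack: [31]
  PUSH R3  → stack: [31, 17]
  PUSH R1  → stack: [31, 17, 23]
  POP R2  → R2 = 23, stack: [31, 17]
Final: R2 = 23

23


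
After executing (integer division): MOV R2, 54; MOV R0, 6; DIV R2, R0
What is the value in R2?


Register state trace:
  MOV R2, 54  → R2 = 54
  MOV R0, 6  → R0 = 6
  DIV R2, R0  → R2 = 54 // 6 = 9
Final: R2 = 9

9


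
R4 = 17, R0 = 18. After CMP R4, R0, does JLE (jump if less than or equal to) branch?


Trace:
  R4 = 17, R0 = 18
  CMP R4, R0  → compares 17 vs 18
  JLE checks: is 17 less than or equal to 18?
  17 < 18, so condition is true
Branch taken: Yes

Yes


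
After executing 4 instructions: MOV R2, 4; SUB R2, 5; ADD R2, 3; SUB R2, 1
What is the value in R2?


Register state trace:
  MOV R2, 4  → R2 = 4
  SUB R2, 5  → R2 = 4 - 5 = -1
  ADD R2, 3  → R2 = -1 + 3 = 2
  SUB R2, 1  → R2 = 2 - 1 = 1
Final: R2 = 1

1


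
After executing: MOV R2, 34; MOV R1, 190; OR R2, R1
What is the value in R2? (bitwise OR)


Register state trace:
  MOV R2, 34  → R2 = 34 (0b00100010)
  MOV R1, 190  → R1 = 190 (0b10111110)
  OR R2, R1   → R2 = 34 OR 190 = 190 (0b10111110)
Final: R2 = 190

190


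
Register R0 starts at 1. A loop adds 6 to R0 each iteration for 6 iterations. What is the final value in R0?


Starting value: R0 = 1
  Iter 1: R0 = 1 + 6 = 7
  Iter 2: R0 = 7 + 6 = 13
  Iter 3: R0 = 13 + 6 = 19
  Iter 4: R0 = 19 + 6 = 25
  Iter 5: R0 = 25 + 6 = 31
  Iter 6: R0 = 31 + 6 = 37
Final: R0 = 37

37


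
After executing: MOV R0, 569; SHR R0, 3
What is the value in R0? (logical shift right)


Register state trace:
  MOV R0, 569  → R0 = 569
  SHR R0, 3  → R0 = 569 >> 3 = 569 // 2^3 = 71
Final: R0 = 71

71


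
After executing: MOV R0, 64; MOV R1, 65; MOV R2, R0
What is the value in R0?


Register state trace:
  MOV R0, 64  → R0 = 64
  MOV R1, 65  → R1 = 65
  MOV R2, R0  → R2 = 64
Final: R0 = 64

64


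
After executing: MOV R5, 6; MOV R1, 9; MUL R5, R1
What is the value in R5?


Register state trace:
  MOV R5, 6  → R5 = 6
  MOV R1, 9  → R1 = 9
  MUL R5, R1  → R5 = 6 * 9 = 54
Final: R5 = 54

54


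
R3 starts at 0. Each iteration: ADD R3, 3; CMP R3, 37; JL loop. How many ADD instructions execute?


Loop trace (R3 starts at 0, target 37, step 3):
  ADD #1: R3 = 0 + 3 = 3  → 3 < 37, loop
  ADD #2: R3 = 3 + 3 = 6  → 6 < 37, loop
  ADD #3: R3 = 6 + 3 = 9  → 9 < 37, loop
  ADD #4: R3 = 9 + 3 = 12  → 12 < 37, loop
  ADD #5: R3 = 12 + 3 = 15  → 15 < 37, loop
  ADD #6: R3 = 15 + 3 = 18  → 18 < 37, loop
  ADD #7: R3 = 18 + 3 = 21  → 21 < 37, loop
  ADD #8: R3 = 21 + 3 = 24  → 24 < 37, loop
  ADD #9: R3 = 24 + 3 = 27  → 27 < 37, loop
  ADD #10: R3 = 27 + 3 = 30  → 30 < 37, loop
  ADD #11: R3 = 30 + 3 = 33  → 33 < 37, loop
  ADD #12: R3 = 33 + 3 = 36  → 36 < 37, loop
  ADD #13: R3 = 36 + 3 = 39  → 39 >= 37, exit
Total ADD instructions: 13

13


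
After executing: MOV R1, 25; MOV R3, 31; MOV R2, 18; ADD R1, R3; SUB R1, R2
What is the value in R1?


Register state trace:
  MOV R1, 25  → R1 = 25
  MOV R3, 31  → R3 = 31
  MOV R2, 18  → R2 = 18
  ADD R1, R3  → R1 = 25 + 31 = 56
  SUB R1, R2  → R1 = 56 - 18 = 38
Final: R1 = 38

38


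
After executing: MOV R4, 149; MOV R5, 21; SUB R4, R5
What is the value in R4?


Register state trace:
  MOV R4, 149  → R4 = 149
  MOV R5, 21  → R5 = 21
  SUB R4, R5  → R4 = 149 - 21 = 128
Final: R4 = 128

128


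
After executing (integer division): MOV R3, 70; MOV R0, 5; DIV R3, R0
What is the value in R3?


Register state trace:
  MOV R3, 70  → R3 = 70
  MOV R0, 5  → R0 = 5
  DIV R3, R0  → R3 = 70 // 5 = 14
Final: R3 = 14

14


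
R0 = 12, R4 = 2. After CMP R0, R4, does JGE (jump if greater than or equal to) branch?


Trace:
  R0 = 12, R4 = 2
  CMP R0, R4  → compares 12 vs 2
  JGE checks: is 12 greater than or equal to 2?
  12 > 2, so condition is true
Branch taken: Yes

Yes


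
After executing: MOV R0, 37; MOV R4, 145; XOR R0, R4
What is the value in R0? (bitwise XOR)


Register state trace:
  MOV R0, 37  → R0 = 37 (0b00100101)
  MOV R4, 145  → R4 = 145 (0b10010001)
  XOR R0, R4  → R0 = 37 XOR 145 = 180 (0b10110100)
Final: R0 = 180

180


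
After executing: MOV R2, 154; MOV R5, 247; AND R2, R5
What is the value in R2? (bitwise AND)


Register state trace:
  MOV R2, 154  → R2 = 154 (0b10011010)
  MOV R5, 247  → R5 = 247 (0b11110111)
  AND R2, R5  → R2 = 154 AND 247 = 146 (0b10010010)
Final: R2 = 146

146


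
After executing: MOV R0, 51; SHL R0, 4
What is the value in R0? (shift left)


Register state trace:
  MOV R0, 51  → R0 = 51
  SHL R0, 4  → R0 = 51 << 4 = 51 * 2^4 = 816
Final: R0 = 816

816


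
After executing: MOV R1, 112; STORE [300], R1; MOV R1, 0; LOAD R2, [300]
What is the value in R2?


Register and memory trace:
  MOV R1, 112  → R1 = 112
  STORE [300], R1  → mem[300] = 112
  MOV R1, 0  → R1 = 0
  LOAD R2, [300]  → R2 = mem[300] = 112
Final: R2 = 112

112


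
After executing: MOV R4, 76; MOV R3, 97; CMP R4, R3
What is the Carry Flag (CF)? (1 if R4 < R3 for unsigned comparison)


Register state trace:
  MOV R4, 76  → R4 = 76
  MOV R3, 97  → R3 = 97
  CMP R4, R3  → unsigned 76 - 97: borrow occurs
  76 < 97, so CF = 1
CF = 1

1


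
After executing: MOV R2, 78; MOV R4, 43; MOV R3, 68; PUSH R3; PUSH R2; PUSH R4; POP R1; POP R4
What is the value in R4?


Stack trace (top is rightmost):
  MOV R2, 78  → R2 = 78
  MOV R4, 43  → R4 = 43
  MOV R3, 68  → R3 = 68
  PUSH R3  → stack: [68]
  PUSH R2  → stack: [68, 78]
  PUSH R4  → stack: [68, 78, 43]
  POP R1  → R1 = 43, stack: [68, 78]
  POP R4  → R4 = 78, stack: [68]
Final: R4 = 78

78


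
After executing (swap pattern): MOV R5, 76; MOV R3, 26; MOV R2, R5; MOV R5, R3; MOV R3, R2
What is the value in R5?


Register state trace (swap pattern):
  MOV R5, 76  → R5 = 76
  MOV R3, 26  → R3 = 26
  MOV R2, R5  → R2 = 76  (save R5)
  MOV R5, R3  → R5 = 26  (R5 gets R3's value)
  MOV R3, R2  → R3 = 76  (R3 gets saved value)
Final: R5 = 26

26


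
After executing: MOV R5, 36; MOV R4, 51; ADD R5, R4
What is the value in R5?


Register state trace:
  MOV R5, 36  → R5 = 36
  MOV R4, 51  → R4 = 51
  ADD R5, R4  → R5 = 36 + 51 = 87
Final: R5 = 87

87


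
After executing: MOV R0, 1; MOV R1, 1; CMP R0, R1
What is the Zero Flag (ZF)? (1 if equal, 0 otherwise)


Register state trace:
  MOV R0, 1  → R0 = 1
  MOV R1, 1  → R1 = 1
  CMP R0, R1  → computes 1 - 1 = 0
  Result is zero, so values are equal
ZF = 1

1


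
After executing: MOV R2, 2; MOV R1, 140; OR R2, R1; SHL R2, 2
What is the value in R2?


Register state trace:
  MOV R2, 2  → R2 = 2 (0b00000010)
  MOV R1, 140  → R1 = 140 (0b10001100)
  OR R2, R1  → R2 = 2 OR 140 = 142 (0b10001110)
  SHL R2, 2  → R2 = 142 << 2 = 568
Final: R2 = 568

568


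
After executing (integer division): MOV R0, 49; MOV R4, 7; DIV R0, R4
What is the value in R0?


Register state trace:
  MOV R0, 49  → R0 = 49
  MOV R4, 7  → R4 = 7
  DIV R0, R4  → R0 = 49 // 7 = 7
Final: R0 = 7

7


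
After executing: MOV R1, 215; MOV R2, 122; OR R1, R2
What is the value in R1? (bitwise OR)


Register state trace:
  MOV R1, 215  → R1 = 215 (0b11010111)
  MOV R2, 122  → R2 = 122 (0b01111010)
  OR R1, R2   → R1 = 215 OR 122 = 255 (0b11111111)
Final: R1 = 255

255


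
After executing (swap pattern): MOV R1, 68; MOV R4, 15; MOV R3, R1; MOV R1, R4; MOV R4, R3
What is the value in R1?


Register state trace (swap pattern):
  MOV R1, 68  → R1 = 68
  MOV R4, 15  → R4 = 15
  MOV R3, R1  → R3 = 68  (save R1)
  MOV R1, R4  → R1 = 15  (R1 gets R4's value)
  MOV R4, R3  → R4 = 68  (R4 gets saved value)
Final: R1 = 15

15


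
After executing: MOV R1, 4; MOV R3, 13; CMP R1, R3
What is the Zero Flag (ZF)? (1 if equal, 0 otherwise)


Register state trace:
  MOV R1, 4  → R1 = 4
  MOV R3, 13  → R3 = 13
  CMP R1, R3  → computes 4 - 13 = -9
  Result is nonzero, so values are not equal
ZF = 0

0


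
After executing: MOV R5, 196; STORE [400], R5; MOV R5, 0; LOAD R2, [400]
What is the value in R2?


Register and memory trace:
  MOV R5, 196  → R5 = 196
  STORE [400], R5  → mem[400] = 196
  MOV R5, 0  → R5 = 0
  LOAD R2, [400]  → R2 = mem[400] = 196
Final: R2 = 196

196


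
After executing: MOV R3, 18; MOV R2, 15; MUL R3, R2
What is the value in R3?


Register state trace:
  MOV R3, 18  → R3 = 18
  MOV R2, 15  → R2 = 15
  MUL R3, R2  → R3 = 18 * 15 = 270
Final: R3 = 270

270


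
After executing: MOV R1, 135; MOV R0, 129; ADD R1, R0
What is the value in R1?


Register state trace:
  MOV R1, 135  → R1 = 135
  MOV R0, 129  → R0 = 129
  ADD R1, R0  → R1 = 135 + 129 = 264
Final: R1 = 264

264


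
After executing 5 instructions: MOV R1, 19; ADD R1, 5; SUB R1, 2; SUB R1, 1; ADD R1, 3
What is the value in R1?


Register state trace:
  MOV R1, 19  → R1 = 19
  ADD R1, 5  → R1 = 19 + 5 = 24
  SUB R1, 2  → R1 = 24 - 2 = 22
  SUB R1, 1  → R1 = 22 - 1 = 21
  ADD R1, 3  → R1 = 21 + 3 = 24
Final: R1 = 24

24


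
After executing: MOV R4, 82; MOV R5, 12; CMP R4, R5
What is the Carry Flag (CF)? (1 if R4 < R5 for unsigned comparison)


Register state trace:
  MOV R4, 82  → R4 = 82
  MOV R5, 12  → R5 = 12
  CMP R4, R5  → unsigned 82 - 12: no borrow
  82 >= 12, so CF = 0
CF = 0

0


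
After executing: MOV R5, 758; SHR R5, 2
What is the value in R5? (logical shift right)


Register state trace:
  MOV R5, 758  → R5 = 758
  SHR R5, 2  → R5 = 758 >> 2 = 758 // 2^2 = 189
Final: R5 = 189

189


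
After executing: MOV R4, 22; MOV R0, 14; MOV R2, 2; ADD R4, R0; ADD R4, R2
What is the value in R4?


Register state trace:
  MOV R4, 22  → R4 = 22
  MOV R0, 14  → R0 = 14
  MOV R2, 2  → R2 = 2
  ADD R4, R0  → R4 = 22 + 14 = 36
  ADD R4, R2  → R4 = 36 + 2 = 38
Final: R4 = 38

38


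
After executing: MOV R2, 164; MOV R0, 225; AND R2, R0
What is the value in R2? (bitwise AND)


Register state trace:
  MOV R2, 164  → R2 = 164 (0b10100100)
  MOV R0, 225  → R0 = 225 (0b11100001)
  AND R2, R0  → R2 = 164 AND 225 = 160 (0b10100000)
Final: R2 = 160

160


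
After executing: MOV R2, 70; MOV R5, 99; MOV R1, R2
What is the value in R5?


Register state trace:
  MOV R2, 70  → R2 = 70
  MOV R5, 99  → R5 = 99
  MOV R1, R2  → R1 = 70
Final: R5 = 99

99


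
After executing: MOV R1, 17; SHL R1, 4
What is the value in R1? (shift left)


Register state trace:
  MOV R1, 17  → R1 = 17
  SHL R1, 4  → R1 = 17 << 4 = 17 * 2^4 = 272
Final: R1 = 272

272


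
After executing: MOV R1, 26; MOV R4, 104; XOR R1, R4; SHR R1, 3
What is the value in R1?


Register state trace:
  MOV R1, 26  → R1 = 26 (0b00011010)
  MOV R4, 104  → R4 = 104 (0b01101000)
  XOR R1, R4  → R1 = 26 XOR 104 = 114 (0b01110010)
  SHR R1, 3  → R1 = 114 >> 3 = 14
Final: R1 = 14

14


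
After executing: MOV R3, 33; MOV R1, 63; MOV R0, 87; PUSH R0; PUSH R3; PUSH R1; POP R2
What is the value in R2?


Stack trace (top is rightmost):
  MOV R3, 33  → R3 = 33
  MOV R1, 63  → R1 = 63
  MOV R0, 87  → R0 = 87
  PUSH R0  → stack: [87]
  PUSH R3  → stack: [87, 33]
  PUSH R1  → stack: [87, 33, 63]
  POP R2  → R2 = 63, stack: [87, 33]
Final: R2 = 63

63


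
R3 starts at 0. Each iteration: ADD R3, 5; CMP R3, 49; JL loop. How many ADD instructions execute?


Loop trace (R3 starts at 0, target 49, step 5):
  ADD #1: R3 = 0 + 5 = 5  → 5 < 49, loop
  ADD #2: R3 = 5 + 5 = 10  → 10 < 49, loop
  ADD #3: R3 = 10 + 5 = 15  → 15 < 49, loop
  ADD #4: R3 = 15 + 5 = 20  → 20 < 49, loop
  ADD #5: R3 = 20 + 5 = 25  → 25 < 49, loop
  ADD #6: R3 = 25 + 5 = 30  → 30 < 49, loop
  ADD #7: R3 = 30 + 5 = 35  → 35 < 49, loop
  ADD #8: R3 = 35 + 5 = 40  → 40 < 49, loop
  ADD #9: R3 = 40 + 5 = 45  → 45 < 49, loop
  ADD #10: R3 = 45 + 5 = 50  → 50 >= 49, exit
Total ADD instructions: 10

10


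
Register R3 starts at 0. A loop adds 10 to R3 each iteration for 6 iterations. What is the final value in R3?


Starting value: R3 = 0
  Iter 1: R3 = 0 + 10 = 10
  Iter 2: R3 = 10 + 10 = 20
  Iter 3: R3 = 20 + 10 = 30
  Iter 4: R3 = 30 + 10 = 40
  Iter 5: R3 = 40 + 10 = 50
  Iter 6: R3 = 50 + 10 = 60
Final: R3 = 60

60


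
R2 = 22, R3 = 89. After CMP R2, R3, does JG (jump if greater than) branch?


Trace:
  R2 = 22, R3 = 89
  CMP R2, R3  → compares 22 vs 89
  JG checks: is 22 greater than 89?
  22 < 89, so condition is false
Branch taken: No

No


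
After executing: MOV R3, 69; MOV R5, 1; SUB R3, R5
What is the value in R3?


Register state trace:
  MOV R3, 69  → R3 = 69
  MOV R5, 1  → R5 = 1
  SUB R3, R5  → R3 = 69 - 1 = 68
Final: R3 = 68

68


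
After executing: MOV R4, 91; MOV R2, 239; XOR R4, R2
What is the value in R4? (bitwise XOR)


Register state trace:
  MOV R4, 91  → R4 = 91 (0b01011011)
  MOV R2, 239  → R2 = 239 (0b11101111)
  XOR R4, R2  → R4 = 91 XOR 239 = 180 (0b10110100)
Final: R4 = 180

180


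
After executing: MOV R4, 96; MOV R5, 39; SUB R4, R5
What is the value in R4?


Register state trace:
  MOV R4, 96  → R4 = 96
  MOV R5, 39  → R5 = 39
  SUB R4, R5  → R4 = 96 - 39 = 57
Final: R4 = 57

57


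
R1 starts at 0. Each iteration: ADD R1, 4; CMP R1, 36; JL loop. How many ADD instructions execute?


Loop trace (R1 starts at 0, target 36, step 4):
  ADD #1: R1 = 0 + 4 = 4  → 4 < 36, loop
  ADD #2: R1 = 4 + 4 = 8  → 8 < 36, loop
  ADD #3: R1 = 8 + 4 = 12  → 12 < 36, loop
  ADD #4: R1 = 12 + 4 = 16  → 16 < 36, loop
  ADD #5: R1 = 16 + 4 = 20  → 20 < 36, loop
  ADD #6: R1 = 20 + 4 = 24  → 24 < 36, loop
  ADD #7: R1 = 24 + 4 = 28  → 28 < 36, loop
  ADD #8: R1 = 28 + 4 = 32  → 32 < 36, loop
  ADD #9: R1 = 32 + 4 = 36  → 36 >= 36, exit
Total ADD instructions: 9

9


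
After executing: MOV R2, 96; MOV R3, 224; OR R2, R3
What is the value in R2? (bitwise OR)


Register state trace:
  MOV R2, 96  → R2 = 96 (0b01100000)
  MOV R3, 224  → R3 = 224 (0b11100000)
  OR R2, R3   → R2 = 96 OR 224 = 224 (0b11100000)
Final: R2 = 224

224


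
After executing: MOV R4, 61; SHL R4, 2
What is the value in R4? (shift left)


Register state trace:
  MOV R4, 61  → R4 = 61
  SHL R4, 2  → R4 = 61 << 2 = 61 * 2^2 = 244
Final: R4 = 244

244


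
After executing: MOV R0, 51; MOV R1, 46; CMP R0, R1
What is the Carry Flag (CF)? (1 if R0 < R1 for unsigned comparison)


Register state trace:
  MOV R0, 51  → R0 = 51
  MOV R1, 46  → R1 = 46
  CMP R0, R1  → unsigned 51 - 46: no borrow
  51 >= 46, so CF = 0
CF = 0

0


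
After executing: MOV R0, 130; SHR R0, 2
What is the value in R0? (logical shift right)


Register state trace:
  MOV R0, 130  → R0 = 130
  SHR R0, 2  → R0 = 130 >> 2 = 130 // 2^2 = 32
Final: R0 = 32

32


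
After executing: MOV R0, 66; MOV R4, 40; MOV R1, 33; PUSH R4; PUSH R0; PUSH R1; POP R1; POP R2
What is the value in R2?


Stack trace (top is rightmost):
  MOV R0, 66  → R0 = 66
  MOV R4, 40  → R4 = 40
  MOV R1, 33  → R1 = 33
  PUSH R4  → stack: [40]
  PUSH R0  → stack: [40, 66]
  PUSH R1  → stack: [40, 66, 33]
  POP R1  → R1 = 33, stack: [40, 66]
  POP R2  → R2 = 66, stack: [40]
Final: R2 = 66

66


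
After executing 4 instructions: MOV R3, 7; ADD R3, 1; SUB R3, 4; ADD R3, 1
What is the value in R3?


Register state trace:
  MOV R3, 7  → R3 = 7
  ADD R3, 1  → R3 = 7 + 1 = 8
  SUB R3, 4  → R3 = 8 - 4 = 4
  ADD R3, 1  → R3 = 4 + 1 = 5
Final: R3 = 5

5


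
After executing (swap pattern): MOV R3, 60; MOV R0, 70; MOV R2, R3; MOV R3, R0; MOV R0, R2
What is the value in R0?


Register state trace (swap pattern):
  MOV R3, 60  → R3 = 60
  MOV R0, 70  → R0 = 70
  MOV R2, R3  → R2 = 60  (save R3)
  MOV R3, R0  → R3 = 70  (R3 gets R0's value)
  MOV R0, R2  → R0 = 60  (R0 gets saved value)
Final: R0 = 60

60


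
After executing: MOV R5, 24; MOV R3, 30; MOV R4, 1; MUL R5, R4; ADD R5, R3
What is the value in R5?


Register state trace:
  MOV R5, 24  → R5 = 24
  MOV R3, 30  → R3 = 30
  MOV R4, 1  → R4 = 1
  MUL R5, R4  → R5 = 24 * 1 = 24
  ADD R5, R3  → R5 = 24 + 30 = 54
Final: R5 = 54

54


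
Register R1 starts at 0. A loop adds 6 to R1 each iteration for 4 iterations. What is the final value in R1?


Starting value: R1 = 0
  Iter 1: R1 = 0 + 6 = 6
  Iter 2: R1 = 6 + 6 = 12
  Iter 3: R1 = 12 + 6 = 18
  Iter 4: R1 = 18 + 6 = 24
Final: R1 = 24

24


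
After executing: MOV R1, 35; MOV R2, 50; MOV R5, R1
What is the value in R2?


Register state trace:
  MOV R1, 35  → R1 = 35
  MOV R2, 50  → R2 = 50
  MOV R5, R1  → R5 = 35
Final: R2 = 50

50


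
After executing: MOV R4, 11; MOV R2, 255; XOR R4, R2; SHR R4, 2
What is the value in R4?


Register state trace:
  MOV R4, 11  → R4 = 11 (0b00001011)
  MOV R2, 255  → R2 = 255 (0b11111111)
  XOR R4, R2  → R4 = 11 XOR 255 = 244 (0b11110100)
  SHR R4, 2  → R4 = 244 >> 2 = 61
Final: R4 = 61

61


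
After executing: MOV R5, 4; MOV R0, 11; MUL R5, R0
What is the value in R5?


Register state trace:
  MOV R5, 4  → R5 = 4
  MOV R0, 11  → R0 = 11
  MUL R5, R0  → R5 = 4 * 11 = 44
Final: R5 = 44

44


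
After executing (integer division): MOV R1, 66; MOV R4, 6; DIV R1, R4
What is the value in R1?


Register state trace:
  MOV R1, 66  → R1 = 66
  MOV R4, 6  → R4 = 6
  DIV R1, R4  → R1 = 66 // 6 = 11
Final: R1 = 11

11


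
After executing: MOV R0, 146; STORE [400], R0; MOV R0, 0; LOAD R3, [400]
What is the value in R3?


Register and memory trace:
  MOV R0, 146  → R0 = 146
  STORE [400], R0  → mem[400] = 146
  MOV R0, 0  → R0 = 0
  LOAD R3, [400]  → R3 = mem[400] = 146
Final: R3 = 146

146


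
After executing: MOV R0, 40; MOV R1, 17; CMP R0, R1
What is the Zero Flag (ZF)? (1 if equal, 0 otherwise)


Register state trace:
  MOV R0, 40  → R0 = 40
  MOV R1, 17  → R1 = 17
  CMP R0, R1  → computes 40 - 17 = 23
  Result is nonzero, so values are not equal
ZF = 0

0


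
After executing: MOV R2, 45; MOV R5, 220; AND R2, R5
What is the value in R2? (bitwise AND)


Register state trace:
  MOV R2, 45  → R2 = 45 (0b00101101)
  MOV R5, 220  → R5 = 220 (0b11011100)
  AND R2, R5  → R2 = 45 AND 220 = 12 (0b00001100)
Final: R2 = 12

12


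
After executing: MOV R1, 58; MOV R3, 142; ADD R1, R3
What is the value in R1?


Register state trace:
  MOV R1, 58  → R1 = 58
  MOV R3, 142  → R3 = 142
  ADD R1, R3  → R1 = 58 + 142 = 200
Final: R1 = 200

200


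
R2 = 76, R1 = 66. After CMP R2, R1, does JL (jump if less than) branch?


Trace:
  R2 = 76, R1 = 66
  CMP R2, R1  → compares 76 vs 66
  JL checks: is 76 less than 66?
  76 > 66, so condition is false
Branch taken: No

No


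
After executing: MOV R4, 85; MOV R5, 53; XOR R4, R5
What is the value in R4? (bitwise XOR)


Register state trace:
  MOV R4, 85  → R4 = 85 (0b01010101)
  MOV R5, 53  → R5 = 53 (0b00110101)
  XOR R4, R5  → R4 = 85 XOR 53 = 96 (0b01100000)
Final: R4 = 96

96


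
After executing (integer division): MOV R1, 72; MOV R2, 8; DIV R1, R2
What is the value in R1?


Register state trace:
  MOV R1, 72  → R1 = 72
  MOV R2, 8  → R2 = 8
  DIV R1, R2  → R1 = 72 // 8 = 9
Final: R1 = 9

9


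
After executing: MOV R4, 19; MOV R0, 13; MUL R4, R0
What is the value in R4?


Register state trace:
  MOV R4, 19  → R4 = 19
  MOV R0, 13  → R0 = 13
  MUL R4, R0  → R4 = 19 * 13 = 247
Final: R4 = 247

247


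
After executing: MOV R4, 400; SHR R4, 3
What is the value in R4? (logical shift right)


Register state trace:
  MOV R4, 400  → R4 = 400
  SHR R4, 3  → R4 = 400 >> 3 = 400 // 2^3 = 50
Final: R4 = 50

50


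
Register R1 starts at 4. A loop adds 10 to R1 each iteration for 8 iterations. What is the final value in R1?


Starting value: R1 = 4
  Iter 1: R1 = 4 + 10 = 14
  Iter 2: R1 = 14 + 10 = 24
  Iter 3: R1 = 24 + 10 = 34
  Iter 4: R1 = 34 + 10 = 44
  Iter 5: R1 = 44 + 10 = 54
  Iter 6: R1 = 54 + 10 = 64
  Iter 7: R1 = 64 + 10 = 74
  Iter 8: R1 = 74 + 10 = 84
Final: R1 = 84

84


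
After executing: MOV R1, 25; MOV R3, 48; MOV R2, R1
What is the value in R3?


Register state trace:
  MOV R1, 25  → R1 = 25
  MOV R3, 48  → R3 = 48
  MOV R2, R1  → R2 = 25
Final: R3 = 48

48


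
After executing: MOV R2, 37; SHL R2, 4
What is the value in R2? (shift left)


Register state trace:
  MOV R2, 37  → R2 = 37
  SHL R2, 4  → R2 = 37 << 4 = 37 * 2^4 = 592
Final: R2 = 592

592


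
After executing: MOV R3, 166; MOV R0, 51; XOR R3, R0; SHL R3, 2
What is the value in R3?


Register state trace:
  MOV R3, 166  → R3 = 166 (0b10100110)
  MOV R0, 51  → R0 = 51 (0b00110011)
  XOR R3, R0  → R3 = 166 XOR 51 = 149 (0b10010101)
  SHL R3, 2  → R3 = 149 << 2 = 596
Final: R3 = 596

596


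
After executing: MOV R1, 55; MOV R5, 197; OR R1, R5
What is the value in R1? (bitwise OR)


Register state trace:
  MOV R1, 55  → R1 = 55 (0b00110111)
  MOV R5, 197  → R5 = 197 (0b11000101)
  OR R1, R5   → R1 = 55 OR 197 = 247 (0b11110111)
Final: R1 = 247

247


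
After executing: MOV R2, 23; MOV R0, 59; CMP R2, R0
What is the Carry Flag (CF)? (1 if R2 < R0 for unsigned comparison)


Register state trace:
  MOV R2, 23  → R2 = 23
  MOV R0, 59  → R0 = 59
  CMP R2, R0  → unsigned 23 - 59: borrow occurs
  23 < 59, so CF = 1
CF = 1

1


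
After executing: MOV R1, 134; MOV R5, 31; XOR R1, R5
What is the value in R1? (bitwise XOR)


Register state trace:
  MOV R1, 134  → R1 = 134 (0b10000110)
  MOV R5, 31  → R5 = 31 (0b00011111)
  XOR R1, R5  → R1 = 134 XOR 31 = 153 (0b10011001)
Final: R1 = 153

153


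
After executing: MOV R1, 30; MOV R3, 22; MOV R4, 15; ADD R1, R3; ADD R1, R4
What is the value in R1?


Register state trace:
  MOV R1, 30  → R1 = 30
  MOV R3, 22  → R3 = 22
  MOV R4, 15  → R4 = 15
  ADD R1, R3  → R1 = 30 + 22 = 52
  ADD R1, R4  → R1 = 52 + 15 = 67
Final: R1 = 67

67


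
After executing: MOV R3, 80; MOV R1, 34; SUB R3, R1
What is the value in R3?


Register state trace:
  MOV R3, 80  → R3 = 80
  MOV R1, 34  → R1 = 34
  SUB R3, R1  → R3 = 80 - 34 = 46
Final: R3 = 46

46


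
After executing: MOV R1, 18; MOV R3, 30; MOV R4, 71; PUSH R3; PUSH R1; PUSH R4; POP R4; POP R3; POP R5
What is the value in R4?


Stack trace (top is rightmost):
  MOV R1, 18  → R1 = 18
  MOV R3, 30  → R3 = 30
  MOV R4, 71  → R4 = 71
  PUSH R3  → stack: [30]
  PUSH R1  → stack: [30, 18]
  PUSH R4  → stack: [30, 18, 71]
  POP R4  → R4 = 71, stack: [30, 18]
  POP R3  → R3 = 18, stack: [30]
  POP R5  → R5 = 30, stack: []
Final: R4 = 71

71


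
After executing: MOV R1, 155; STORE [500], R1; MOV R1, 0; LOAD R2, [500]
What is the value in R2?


Register and memory trace:
  MOV R1, 155  → R1 = 155
  STORE [500], R1  → mem[500] = 155
  MOV R1, 0  → R1 = 0
  LOAD R2, [500]  → R2 = mem[500] = 155
Final: R2 = 155

155


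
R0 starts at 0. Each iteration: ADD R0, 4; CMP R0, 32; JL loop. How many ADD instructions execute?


Loop trace (R0 starts at 0, target 32, step 4):
  ADD #1: R0 = 0 + 4 = 4  → 4 < 32, loop
  ADD #2: R0 = 4 + 4 = 8  → 8 < 32, loop
  ADD #3: R0 = 8 + 4 = 12  → 12 < 32, loop
  ADD #4: R0 = 12 + 4 = 16  → 16 < 32, loop
  ADD #5: R0 = 16 + 4 = 20  → 20 < 32, loop
  ADD #6: R0 = 20 + 4 = 24  → 24 < 32, loop
  ADD #7: R0 = 24 + 4 = 28  → 28 < 32, loop
  ADD #8: R0 = 28 + 4 = 32  → 32 >= 32, exit
Total ADD instructions: 8

8


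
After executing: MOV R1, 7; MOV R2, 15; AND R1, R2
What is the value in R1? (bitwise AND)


Register state trace:
  MOV R1, 7  → R1 = 7 (0b00000111)
  MOV R2, 15  → R2 = 15 (0b00001111)
  AND R1, R2  → R1 = 7 AND 15 = 7 (0b00000111)
Final: R1 = 7

7


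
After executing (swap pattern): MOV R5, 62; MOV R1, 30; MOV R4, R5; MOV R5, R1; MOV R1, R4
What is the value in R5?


Register state trace (swap pattern):
  MOV R5, 62  → R5 = 62
  MOV R1, 30  → R1 = 30
  MOV R4, R5  → R4 = 62  (save R5)
  MOV R5, R1  → R5 = 30  (R5 gets R1's value)
  MOV R1, R4  → R1 = 62  (R1 gets saved value)
Final: R5 = 30

30


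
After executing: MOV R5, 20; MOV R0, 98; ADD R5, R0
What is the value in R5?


Register state trace:
  MOV R5, 20  → R5 = 20
  MOV R0, 98  → R0 = 98
  ADD R5, R0  → R5 = 20 + 98 = 118
Final: R5 = 118

118


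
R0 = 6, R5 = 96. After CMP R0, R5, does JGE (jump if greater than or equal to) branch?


Trace:
  R0 = 6, R5 = 96
  CMP R0, R5  → compares 6 vs 96
  JGE checks: is 6 greater than or equal to 96?
  6 < 96, so condition is false
Branch taken: No

No


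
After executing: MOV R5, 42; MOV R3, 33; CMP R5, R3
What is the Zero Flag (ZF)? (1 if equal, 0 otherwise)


Register state trace:
  MOV R5, 42  → R5 = 42
  MOV R3, 33  → R3 = 33
  CMP R5, R3  → computes 42 - 33 = 9
  Result is nonzero, so values are not equal
ZF = 0

0


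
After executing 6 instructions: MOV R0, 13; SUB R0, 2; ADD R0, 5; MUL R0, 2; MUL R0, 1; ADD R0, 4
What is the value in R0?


Register state trace:
  MOV R0, 13  → R0 = 13
  SUB R0, 2  → R0 = 13 - 2 = 11
  ADD R0, 5  → R0 = 11 + 5 = 16
  MUL R0, 2  → R0 = 16 * 2 = 32
  MUL R0, 1  → R0 = 32 * 1 = 32
  ADD R0, 4  → R0 = 32 + 4 = 36
Final: R0 = 36

36


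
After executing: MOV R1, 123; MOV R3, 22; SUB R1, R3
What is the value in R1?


Register state trace:
  MOV R1, 123  → R1 = 123
  MOV R3, 22  → R3 = 22
  SUB R1, R3  → R1 = 123 - 22 = 101
Final: R1 = 101

101


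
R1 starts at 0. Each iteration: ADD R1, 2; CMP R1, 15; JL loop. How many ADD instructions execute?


Loop trace (R1 starts at 0, target 15, step 2):
  ADD #1: R1 = 0 + 2 = 2  → 2 < 15, loop
  ADD #2: R1 = 2 + 2 = 4  → 4 < 15, loop
  ADD #3: R1 = 4 + 2 = 6  → 6 < 15, loop
  ADD #4: R1 = 6 + 2 = 8  → 8 < 15, loop
  ADD #5: R1 = 8 + 2 = 10  → 10 < 15, loop
  ADD #6: R1 = 10 + 2 = 12  → 12 < 15, loop
  ADD #7: R1 = 12 + 2 = 14  → 14 < 15, loop
  ADD #8: R1 = 14 + 2 = 16  → 16 >= 15, exit
Total ADD instructions: 8

8


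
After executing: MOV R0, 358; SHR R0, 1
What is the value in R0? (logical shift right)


Register state trace:
  MOV R0, 358  → R0 = 358
  SHR R0, 1  → R0 = 358 >> 1 = 358 // 2^1 = 179
Final: R0 = 179

179


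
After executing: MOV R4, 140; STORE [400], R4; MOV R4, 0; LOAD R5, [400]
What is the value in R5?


Register and memory trace:
  MOV R4, 140  → R4 = 140
  STORE [400], R4  → mem[400] = 140
  MOV R4, 0  → R4 = 0
  LOAD R5, [400]  → R5 = mem[400] = 140
Final: R5 = 140

140


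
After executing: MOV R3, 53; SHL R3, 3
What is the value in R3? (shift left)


Register state trace:
  MOV R3, 53  → R3 = 53
  SHL R3, 3  → R3 = 53 << 3 = 53 * 2^3 = 424
Final: R3 = 424

424


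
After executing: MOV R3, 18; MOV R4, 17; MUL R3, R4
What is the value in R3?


Register state trace:
  MOV R3, 18  → R3 = 18
  MOV R4, 17  → R4 = 17
  MUL R3, R4  → R3 = 18 * 17 = 306
Final: R3 = 306

306


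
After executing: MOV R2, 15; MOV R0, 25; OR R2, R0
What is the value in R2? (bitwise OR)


Register state trace:
  MOV R2, 15  → R2 = 15 (0b00001111)
  MOV R0, 25  → R0 = 25 (0b00011001)
  OR R2, R0   → R2 = 15 OR 25 = 31 (0b00011111)
Final: R2 = 31

31


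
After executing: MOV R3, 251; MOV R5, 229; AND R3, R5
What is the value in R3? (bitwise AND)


Register state trace:
  MOV R3, 251  → R3 = 251 (0b11111011)
  MOV R5, 229  → R5 = 229 (0b11100101)
  AND R3, R5  → R3 = 251 AND 229 = 225 (0b11100001)
Final: R3 = 225

225


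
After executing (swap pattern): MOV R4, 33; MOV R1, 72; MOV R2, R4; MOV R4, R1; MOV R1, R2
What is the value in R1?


Register state trace (swap pattern):
  MOV R4, 33  → R4 = 33
  MOV R1, 72  → R1 = 72
  MOV R2, R4  → R2 = 33  (save R4)
  MOV R4, R1  → R4 = 72  (R4 gets R1's value)
  MOV R1, R2  → R1 = 33  (R1 gets saved value)
Final: R1 = 33

33


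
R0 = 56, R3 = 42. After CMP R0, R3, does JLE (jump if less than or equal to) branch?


Trace:
  R0 = 56, R3 = 42
  CMP R0, R3  → compares 56 vs 42
  JLE checks: is 56 less than or equal to 42?
  56 > 42, so condition is false
Branch taken: No

No


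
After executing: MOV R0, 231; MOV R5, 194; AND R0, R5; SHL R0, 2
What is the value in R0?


Register state trace:
  MOV R0, 231  → R0 = 231 (0b11100111)
  MOV R5, 194  → R5 = 194 (0b11000010)
  AND R0, R5  → R0 = 231 AND 194 = 194 (0b11000010)
  SHL R0, 2  → R0 = 194 << 2 = 776
Final: R0 = 776

776


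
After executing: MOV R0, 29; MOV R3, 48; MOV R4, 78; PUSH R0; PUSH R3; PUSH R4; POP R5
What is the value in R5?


Stack trace (top is rightmost):
  MOV R0, 29  → R0 = 29
  MOV R3, 48  → R3 = 48
  MOV R4, 78  → R4 = 78
  PUSH R0  → stack: [29]
  PUSH R3  → stack: [29, 48]
  PUSH R4  → stack: [29, 48, 78]
  POP R5  → R5 = 78, stack: [29, 48]
Final: R5 = 78

78


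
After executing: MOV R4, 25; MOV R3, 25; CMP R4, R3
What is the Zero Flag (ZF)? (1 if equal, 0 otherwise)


Register state trace:
  MOV R4, 25  → R4 = 25
  MOV R3, 25  → R3 = 25
  CMP R4, R3  → computes 25 - 25 = 0
  Result is zero, so values are equal
ZF = 1

1


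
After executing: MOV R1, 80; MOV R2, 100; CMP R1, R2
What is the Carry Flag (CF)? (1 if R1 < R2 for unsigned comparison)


Register state trace:
  MOV R1, 80  → R1 = 80
  MOV R2, 100  → R2 = 100
  CMP R1, R2  → unsigned 80 - 100: borrow occurs
  80 < 100, so CF = 1
CF = 1

1


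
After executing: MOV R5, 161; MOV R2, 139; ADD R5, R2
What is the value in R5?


Register state trace:
  MOV R5, 161  → R5 = 161
  MOV R2, 139  → R2 = 139
  ADD R5, R2  → R5 = 161 + 139 = 300
Final: R5 = 300

300


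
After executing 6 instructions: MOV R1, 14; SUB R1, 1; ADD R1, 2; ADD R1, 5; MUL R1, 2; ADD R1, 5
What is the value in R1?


Register state trace:
  MOV R1, 14  → R1 = 14
  SUB R1, 1  → R1 = 14 - 1 = 13
  ADD R1, 2  → R1 = 13 + 2 = 15
  ADD R1, 5  → R1 = 15 + 5 = 20
  MUL R1, 2  → R1 = 20 * 2 = 40
  ADD R1, 5  → R1 = 40 + 5 = 45
Final: R1 = 45

45


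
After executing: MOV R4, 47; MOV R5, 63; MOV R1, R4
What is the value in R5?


Register state trace:
  MOV R4, 47  → R4 = 47
  MOV R5, 63  → R5 = 63
  MOV R1, R4  → R1 = 47
Final: R5 = 63

63


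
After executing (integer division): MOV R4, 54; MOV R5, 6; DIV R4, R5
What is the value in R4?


Register state trace:
  MOV R4, 54  → R4 = 54
  MOV R5, 6  → R5 = 6
  DIV R4, R5  → R4 = 54 // 6 = 9
Final: R4 = 9

9
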